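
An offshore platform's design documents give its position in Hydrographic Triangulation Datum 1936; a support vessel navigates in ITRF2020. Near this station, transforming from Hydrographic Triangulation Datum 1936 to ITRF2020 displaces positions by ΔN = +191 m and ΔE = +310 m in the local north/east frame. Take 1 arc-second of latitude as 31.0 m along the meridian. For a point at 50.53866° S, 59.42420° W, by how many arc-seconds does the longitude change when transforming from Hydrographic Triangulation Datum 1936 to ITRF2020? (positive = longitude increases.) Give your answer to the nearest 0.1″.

Δλ = 15.7″

At latitude -50.53866°, cos φ = 0.635557.
1″ of longitude at this latitude = 31.00 × cos φ = 19.7023 m, so Δλ = 310.0 / 19.7023 = 15.734″.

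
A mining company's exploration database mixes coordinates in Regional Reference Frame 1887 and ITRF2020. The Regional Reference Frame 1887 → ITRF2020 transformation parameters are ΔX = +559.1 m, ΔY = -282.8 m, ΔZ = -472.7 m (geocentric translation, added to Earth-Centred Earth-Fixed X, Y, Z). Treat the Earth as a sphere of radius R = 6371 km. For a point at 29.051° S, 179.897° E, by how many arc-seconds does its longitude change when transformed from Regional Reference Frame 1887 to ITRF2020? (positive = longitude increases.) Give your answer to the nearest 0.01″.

Δλ = 10.44″

sin φ = -0.485588, cos φ = 0.874188, sin λ = 0.001798, cos λ = -0.999998.
East component: ΔE = −sin λ·ΔX + cos λ·ΔY = −(0.001798)(559.1) + (-0.999998)(-282.8) = 281.79 m.
1° of latitude spans πR/180 = 111195 m; at latitude φ, 1° of longitude spans that × cos φ = 97205.3 m, so Δλ = 281.79 / 97205.3 × 3600 = 10.436″.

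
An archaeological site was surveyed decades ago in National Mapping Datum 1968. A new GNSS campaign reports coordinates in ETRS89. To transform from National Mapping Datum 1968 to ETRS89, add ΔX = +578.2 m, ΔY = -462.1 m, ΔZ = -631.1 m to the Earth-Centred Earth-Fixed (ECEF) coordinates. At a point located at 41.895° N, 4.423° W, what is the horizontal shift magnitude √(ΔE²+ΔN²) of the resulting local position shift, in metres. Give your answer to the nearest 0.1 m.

972.1 m

At φ = 41.895°, λ = -4.423°: sin φ = 0.667768, cos φ = 0.744370, sin λ = -0.077119, cos λ = 0.997022.
ΔE = −sin λ·ΔX + cos λ·ΔY = −(-0.077119)·(578.2) + (0.997022)·(-462.1) = -416.13 m.
ΔN = −sin φ cos λ·ΔX − sin φ sin λ·ΔY + cos φ·ΔZ = −(0.667768)(0.997022)(578.2) − (0.667768)(-0.077119)(-462.1) + (0.744370)(-631.1) = -878.52 m.
Horizontal magnitude = √(ΔE² + ΔN²) = √((-416.13)² + (-878.52)²) = 972.09 m.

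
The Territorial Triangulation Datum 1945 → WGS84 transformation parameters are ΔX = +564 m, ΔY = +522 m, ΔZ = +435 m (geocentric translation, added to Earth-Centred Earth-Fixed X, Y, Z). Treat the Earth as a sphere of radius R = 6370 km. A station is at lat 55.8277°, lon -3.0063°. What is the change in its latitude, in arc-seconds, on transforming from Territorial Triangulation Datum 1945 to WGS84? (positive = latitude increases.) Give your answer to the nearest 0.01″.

sin φ = 0.827352, cos φ = 0.561683, sin λ = -0.052446, cos λ = 0.998624.
North component: ΔN = −sin φ cos λ·ΔX − sin φ sin λ·ΔY + cos φ·ΔZ = −(0.827352)(0.998624)(564) − (0.827352)(-0.052446)(522) + (0.561683)(435) = -199.00 m.
1° of latitude spans πR/180 = 111177 m, so Δφ = -199.00 / 111177 × 3600 = -6.444″.

Δφ = -6.44″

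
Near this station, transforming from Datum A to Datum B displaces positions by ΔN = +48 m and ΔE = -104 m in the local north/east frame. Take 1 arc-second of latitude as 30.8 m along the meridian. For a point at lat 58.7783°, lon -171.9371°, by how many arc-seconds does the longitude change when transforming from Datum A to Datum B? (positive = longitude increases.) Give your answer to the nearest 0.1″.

At latitude 58.7783°, cos φ = 0.518351.
1″ of longitude at this latitude = 30.80 × cos φ = 15.9652 m, so Δλ = -104.0 / 15.9652 = -6.514″.

Δλ = -6.5″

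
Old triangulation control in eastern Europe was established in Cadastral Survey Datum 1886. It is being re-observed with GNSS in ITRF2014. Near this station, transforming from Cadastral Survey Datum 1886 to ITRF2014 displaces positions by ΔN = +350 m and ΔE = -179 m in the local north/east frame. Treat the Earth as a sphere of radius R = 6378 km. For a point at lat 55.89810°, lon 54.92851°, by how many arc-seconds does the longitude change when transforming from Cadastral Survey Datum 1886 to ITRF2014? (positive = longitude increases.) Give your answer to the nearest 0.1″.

At latitude 55.89810°, cos φ = 0.560666.
One radian of longitude at latitude φ spans R cos φ, so Δλ = ΔE / (R cos φ) = -179.0 / (6378000 × 0.560666) = -5.0057e-05 rad = -10.325″.

Δλ = -10.3″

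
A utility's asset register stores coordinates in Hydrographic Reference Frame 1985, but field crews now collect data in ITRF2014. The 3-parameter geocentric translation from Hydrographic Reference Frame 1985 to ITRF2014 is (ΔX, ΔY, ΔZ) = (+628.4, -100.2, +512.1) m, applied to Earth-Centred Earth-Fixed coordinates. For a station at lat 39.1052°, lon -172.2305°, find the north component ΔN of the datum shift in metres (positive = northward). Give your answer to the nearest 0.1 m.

ΔN = 781.6 m

At φ = 39.1052°, λ = -172.2305°: sin φ = 0.630746, cos φ = 0.775989, sin λ = -0.135188, cos λ = -0.990820.
ΔN = −sin φ cos λ·ΔX − sin φ sin λ·ΔY + cos φ·ΔZ = −(0.630746)(-0.990820)(628.4) − (0.630746)(-0.135188)(-100.2) + (0.775989)(512.1) = 781.56 m.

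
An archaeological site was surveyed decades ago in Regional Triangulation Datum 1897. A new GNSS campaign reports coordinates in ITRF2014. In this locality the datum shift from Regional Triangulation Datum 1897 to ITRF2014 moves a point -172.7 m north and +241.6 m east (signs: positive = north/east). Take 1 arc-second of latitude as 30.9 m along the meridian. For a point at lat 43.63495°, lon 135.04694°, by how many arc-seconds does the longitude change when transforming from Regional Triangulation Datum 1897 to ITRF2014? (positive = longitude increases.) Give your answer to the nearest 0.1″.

At latitude 43.63495°, cos φ = 0.723751.
1″ of longitude at this latitude = 30.90 × cos φ = 22.3639 m, so Δλ = 241.6 / 22.3639 = 10.803″.

Δλ = 10.8″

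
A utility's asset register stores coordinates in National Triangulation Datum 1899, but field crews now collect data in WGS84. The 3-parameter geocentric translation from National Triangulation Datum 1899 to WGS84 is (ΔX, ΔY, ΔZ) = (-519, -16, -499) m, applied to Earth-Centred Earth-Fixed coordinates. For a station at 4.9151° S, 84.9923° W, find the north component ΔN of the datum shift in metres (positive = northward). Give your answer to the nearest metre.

ΔN = -500 m

The local north axis is (−sin φ cos λ, −sin φ sin λ, cos φ), giving ΔN = -3.882 + 1.366 − 497.165 = -499.68 m.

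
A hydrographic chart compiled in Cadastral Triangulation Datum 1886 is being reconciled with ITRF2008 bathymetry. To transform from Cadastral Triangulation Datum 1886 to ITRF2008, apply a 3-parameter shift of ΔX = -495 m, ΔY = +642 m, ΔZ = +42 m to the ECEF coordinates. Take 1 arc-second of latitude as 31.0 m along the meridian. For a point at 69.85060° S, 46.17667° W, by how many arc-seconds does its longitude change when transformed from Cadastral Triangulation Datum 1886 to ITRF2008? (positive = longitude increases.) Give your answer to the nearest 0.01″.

Δλ = 8.19″

sin φ = -0.938798, cos φ = 0.344469, sin λ = -0.721478, cos λ = 0.692437.
East component: ΔE = −sin λ·ΔX + cos λ·ΔY = −(-0.721478)(-495) + (0.692437)(642) = 87.41 m.
1° of latitude spans 3600 × 31.00 = 111600 m; at latitude φ, 1° of longitude spans that × cos φ = 38442.8 m, so Δλ = 87.41 / 38442.8 × 3600 = 8.186″.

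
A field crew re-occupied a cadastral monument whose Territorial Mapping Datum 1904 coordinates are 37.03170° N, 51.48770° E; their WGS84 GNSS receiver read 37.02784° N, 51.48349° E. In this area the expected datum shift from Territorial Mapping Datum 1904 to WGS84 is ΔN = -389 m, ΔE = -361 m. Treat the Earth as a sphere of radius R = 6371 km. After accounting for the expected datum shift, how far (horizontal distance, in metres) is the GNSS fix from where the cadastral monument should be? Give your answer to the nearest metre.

42 m

Observed coordinate differences: Δφ = -0.00386°, Δλ = -0.00421°.
Converting to metres (1° lat = 111195 m, cos φ = 0.798302): observed ΔN = -429.2 m, observed ΔE = -373.7 m.
Subtracting the expected shift leaves a residual of -429.2 − (-389) = -40.2 m north and -373.7 − (-361) = -12.7 m east.
Residual distance = √((-40.2)² + (-12.7)²) = 42.2 m.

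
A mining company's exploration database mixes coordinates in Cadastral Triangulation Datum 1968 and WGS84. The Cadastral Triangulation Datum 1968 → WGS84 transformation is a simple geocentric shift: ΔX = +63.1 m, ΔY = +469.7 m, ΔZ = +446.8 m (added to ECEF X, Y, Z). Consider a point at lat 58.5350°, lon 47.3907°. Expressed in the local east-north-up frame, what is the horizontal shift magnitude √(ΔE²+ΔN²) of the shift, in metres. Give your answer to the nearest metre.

The local east axis at (φ, λ) is (−sin λ, cos λ, 0), so ΔE = −sin(47.3907°)·63.1 + cos(47.3907°)·469.7 = 271.54 m.
The local north axis is (−sin φ cos λ, −sin φ sin λ, cos φ), giving ΔN = -36.437 − 294.862 + 233.220 = -98.08 m.
Horizontal magnitude = √(ΔE² + ΔN²) = √(271.54² + (-98.08)²) = 288.71 m.

289 m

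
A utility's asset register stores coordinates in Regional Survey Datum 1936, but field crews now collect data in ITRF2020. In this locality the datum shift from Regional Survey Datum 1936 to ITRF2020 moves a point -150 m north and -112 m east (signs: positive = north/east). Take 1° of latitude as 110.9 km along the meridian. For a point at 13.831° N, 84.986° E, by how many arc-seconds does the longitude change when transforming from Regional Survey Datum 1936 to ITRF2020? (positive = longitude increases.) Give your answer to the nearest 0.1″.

At latitude 13.831°, cos φ = 0.971005.
1° of longitude at this latitude = 110.9 × cos φ = 107.68 km, so Δλ = -112.0 / 107684.5 = -0.0010401° = -3.744″.

Δλ = -3.7″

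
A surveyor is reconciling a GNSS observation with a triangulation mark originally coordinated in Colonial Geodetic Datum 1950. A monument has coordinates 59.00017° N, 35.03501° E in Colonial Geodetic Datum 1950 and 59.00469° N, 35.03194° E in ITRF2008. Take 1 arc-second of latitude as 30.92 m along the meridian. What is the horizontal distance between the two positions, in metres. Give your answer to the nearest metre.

Δφ = 59.00469° − 59.00017° = +0.00452°; Δλ = 35.03194° − 35.03501° = -0.00307°.
1° of latitude = 3600 × 30.92 = 111312 m.
ΔN = Δφ × 111312 = 503.1 m; ΔE = Δλ × 111312 × cos(59.00017°) = -0.00307 × 111312 × 0.515036 = -176.0 m.
Distance = √(ΔE² + ΔN²) = √((-176.0)² + 503.1²) = 533.0 m.

533 m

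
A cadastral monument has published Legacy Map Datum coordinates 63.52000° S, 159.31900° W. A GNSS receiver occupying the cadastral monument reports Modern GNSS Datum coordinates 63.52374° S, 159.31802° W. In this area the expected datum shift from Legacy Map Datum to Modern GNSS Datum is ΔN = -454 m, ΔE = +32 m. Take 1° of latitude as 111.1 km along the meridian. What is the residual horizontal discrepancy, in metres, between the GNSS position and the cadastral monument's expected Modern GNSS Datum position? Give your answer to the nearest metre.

Observed coordinate differences: Δφ = -0.00374°, Δλ = +0.00098°.
Converting to metres (1° lat = 111100 m, cos φ = 0.445885): observed ΔN = -415.5 m, observed ΔE = 48.5 m.
Subtracting the expected shift leaves a residual of -415.5 − (-454) = 38.5 m north and 48.5 − (32) = 16.5 m east.
Residual distance = √(38.5² + 16.5²) = 41.9 m.

42 m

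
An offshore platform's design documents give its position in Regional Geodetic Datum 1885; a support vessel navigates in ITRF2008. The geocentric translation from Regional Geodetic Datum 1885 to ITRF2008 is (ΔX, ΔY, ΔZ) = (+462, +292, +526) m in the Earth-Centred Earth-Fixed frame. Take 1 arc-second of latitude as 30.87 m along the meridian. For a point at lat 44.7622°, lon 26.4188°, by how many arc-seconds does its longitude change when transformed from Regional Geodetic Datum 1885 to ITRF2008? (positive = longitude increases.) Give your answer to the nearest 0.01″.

sin φ = 0.704166, cos φ = 0.710035, sin λ = 0.444929, cos λ = 0.895566.
East component: ΔE = −sin λ·ΔX + cos λ·ΔY = −(0.444929)(462) + (0.895566)(292) = 55.95 m.
1° of latitude spans 3600 × 30.87 = 111132 m; at latitude φ, 1° of longitude spans that × cos φ = 78907.7 m, so Δλ = 55.95 / 78907.7 × 3600 = 2.553″.

Δλ = 2.55″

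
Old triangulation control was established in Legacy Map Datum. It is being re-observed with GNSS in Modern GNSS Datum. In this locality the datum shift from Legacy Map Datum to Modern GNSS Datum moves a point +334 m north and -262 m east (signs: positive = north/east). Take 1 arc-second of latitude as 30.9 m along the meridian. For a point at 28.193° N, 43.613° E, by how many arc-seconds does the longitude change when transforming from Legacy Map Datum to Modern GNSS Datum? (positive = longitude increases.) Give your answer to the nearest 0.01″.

Δλ = -9.62″

At latitude 28.193°, cos φ = 0.881361.
1″ of longitude at this latitude = 30.90 × cos φ = 27.2341 m, so Δλ = -262.0 / 27.2341 = -9.620″.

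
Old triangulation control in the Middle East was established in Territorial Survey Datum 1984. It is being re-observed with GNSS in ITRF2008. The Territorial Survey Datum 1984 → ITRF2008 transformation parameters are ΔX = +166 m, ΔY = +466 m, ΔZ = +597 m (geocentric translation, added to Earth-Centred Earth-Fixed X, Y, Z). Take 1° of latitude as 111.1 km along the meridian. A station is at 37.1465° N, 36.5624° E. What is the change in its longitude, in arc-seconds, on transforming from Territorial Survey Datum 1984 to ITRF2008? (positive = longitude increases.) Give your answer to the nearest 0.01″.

Δλ = 11.20″

sin φ = 0.603855, cos φ = 0.797094, sin λ = 0.595698, cos λ = 0.803209.
East component: ΔE = −sin λ·ΔX + cos λ·ΔY = −(0.595698)(166) + (0.803209)(466) = 275.41 m.
1° of latitude spans 111100 m; at latitude φ, 1° of longitude spans that × cos φ = 88557.2 m, so Δλ = 275.41 / 88557.2 × 3600 = 11.196″.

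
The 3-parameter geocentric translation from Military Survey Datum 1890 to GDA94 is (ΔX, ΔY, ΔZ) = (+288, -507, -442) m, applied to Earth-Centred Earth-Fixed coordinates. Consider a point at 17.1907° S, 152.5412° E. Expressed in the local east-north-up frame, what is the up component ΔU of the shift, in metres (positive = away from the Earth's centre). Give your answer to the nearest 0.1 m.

ΔU = -336.8 m

At φ = -17.1907°, λ = 152.5412°: sin φ = -0.295553, cos φ = 0.955326, sin λ = 0.461111, cos λ = -0.887343.
ΔU = cos φ cos λ·ΔX + cos φ sin λ·ΔY + sin φ·ΔZ = (0.955326)(-0.887343)(288) + (0.955326)(0.461111)(-507) + (-0.295553)(-442) = -336.84 m.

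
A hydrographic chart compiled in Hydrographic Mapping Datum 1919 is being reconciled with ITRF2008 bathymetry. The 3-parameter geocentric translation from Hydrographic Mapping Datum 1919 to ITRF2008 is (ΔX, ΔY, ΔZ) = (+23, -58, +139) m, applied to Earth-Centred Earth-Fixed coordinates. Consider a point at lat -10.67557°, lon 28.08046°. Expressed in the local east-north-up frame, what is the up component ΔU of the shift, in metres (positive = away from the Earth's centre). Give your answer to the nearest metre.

The local up (radial) axis is (cos φ cos λ, cos φ sin λ, sin φ), giving ΔU = 19.941 − 26.829 − 25.749 = -32.64 m.

ΔU = -33 m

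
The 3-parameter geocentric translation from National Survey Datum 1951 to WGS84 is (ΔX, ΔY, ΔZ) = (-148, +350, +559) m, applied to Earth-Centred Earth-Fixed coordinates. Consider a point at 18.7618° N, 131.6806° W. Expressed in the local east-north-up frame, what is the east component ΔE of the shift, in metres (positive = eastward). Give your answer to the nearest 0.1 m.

ΔE = -343.3 m

At φ = 18.7618°, λ = -131.6806°: sin φ = 0.321634, cos φ = 0.946864, sin λ = -0.746863, cos λ = -0.664978.
ΔE = −sin λ·ΔX + cos λ·ΔY = −(-0.746863)·(-148) + (-0.664978)·(350) = -343.28 m.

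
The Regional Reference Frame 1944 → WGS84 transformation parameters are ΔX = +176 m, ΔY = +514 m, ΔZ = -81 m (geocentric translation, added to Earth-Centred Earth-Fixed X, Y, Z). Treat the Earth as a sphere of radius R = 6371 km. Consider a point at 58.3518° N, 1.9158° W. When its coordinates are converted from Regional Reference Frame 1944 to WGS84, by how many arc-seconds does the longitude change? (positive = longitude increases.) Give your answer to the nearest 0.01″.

sin φ = 0.851286, cos φ = 0.524702, sin λ = -0.033431, cos λ = 0.999441.
East component: ΔE = −sin λ·ΔX + cos λ·ΔY = −(-0.033431)(176) + (0.999441)(514) = 519.60 m.
1° of latitude spans πR/180 = 111195 m; at latitude φ, 1° of longitude spans that × cos φ = 58344.2 m, so Δλ = 519.60 / 58344.2 × 3600 = 32.061″.

Δλ = 32.06″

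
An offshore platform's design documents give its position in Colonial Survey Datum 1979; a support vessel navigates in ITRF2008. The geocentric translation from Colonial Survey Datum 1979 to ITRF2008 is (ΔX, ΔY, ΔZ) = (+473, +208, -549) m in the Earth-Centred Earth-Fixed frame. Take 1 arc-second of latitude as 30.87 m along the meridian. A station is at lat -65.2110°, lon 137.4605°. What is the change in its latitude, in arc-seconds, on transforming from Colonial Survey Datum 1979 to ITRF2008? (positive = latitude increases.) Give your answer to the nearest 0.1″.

Δφ = -13.6″

sin φ = -0.907858, cos φ = 0.419278, sin λ = 0.676098, cos λ = -0.736811.
North component: ΔN = −sin φ cos λ·ΔX − sin φ sin λ·ΔY + cos φ·ΔZ = −(-0.907858)(-0.736811)(473) − (-0.907858)(0.676098)(208) + (0.419278)(-549) = -418.91 m.
1° of latitude spans 3600 × 30.87 = 111132 m, so Δφ = -418.91 / 111132 × 3600 = -13.570″.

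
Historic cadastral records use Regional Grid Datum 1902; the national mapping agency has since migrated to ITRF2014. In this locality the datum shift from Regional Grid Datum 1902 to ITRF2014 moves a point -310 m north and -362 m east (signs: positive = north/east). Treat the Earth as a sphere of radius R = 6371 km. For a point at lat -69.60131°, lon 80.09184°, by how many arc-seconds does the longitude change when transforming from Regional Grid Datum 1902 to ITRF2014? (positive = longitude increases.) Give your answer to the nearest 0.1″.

At latitude -69.60131°, cos φ = 0.348551.
One radian of longitude at latitude φ spans R cos φ, so Δλ = ΔE / (R cos φ) = -362.0 / (6371000 × 0.348551) = -1.6302e-04 rad = -33.625″.

Δλ = -33.6″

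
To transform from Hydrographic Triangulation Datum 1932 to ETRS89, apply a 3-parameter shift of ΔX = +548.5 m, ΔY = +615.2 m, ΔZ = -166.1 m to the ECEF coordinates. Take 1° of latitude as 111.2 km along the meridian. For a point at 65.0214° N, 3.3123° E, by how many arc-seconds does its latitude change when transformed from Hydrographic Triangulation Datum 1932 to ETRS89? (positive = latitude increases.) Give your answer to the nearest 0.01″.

sin φ = 0.906466, cos φ = 0.422280, sin λ = 0.057778, cos λ = 0.998329.
North component: ΔN = −sin φ cos λ·ΔX − sin φ sin λ·ΔY + cos φ·ΔZ = −(0.906466)(0.998329)(548.5) − (0.906466)(0.057778)(615.2) + (0.422280)(-166.1) = -598.73 m.
1° of latitude spans 111200 m, so Δφ = -598.73 / 111200 × 3600 = -19.383″.

Δφ = -19.38″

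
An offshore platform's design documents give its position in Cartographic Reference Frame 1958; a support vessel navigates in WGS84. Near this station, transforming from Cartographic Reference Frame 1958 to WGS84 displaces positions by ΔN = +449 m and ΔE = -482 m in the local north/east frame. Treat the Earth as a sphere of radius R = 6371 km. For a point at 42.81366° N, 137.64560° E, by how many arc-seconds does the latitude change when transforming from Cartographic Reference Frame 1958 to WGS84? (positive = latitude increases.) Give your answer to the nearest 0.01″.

On a sphere of radius R, 1 rad of latitude = R, so Δφ = ΔN / R = 449.0 / 6371000 = 7.0476e-05 rad = 14.537″.

Δφ = 14.54″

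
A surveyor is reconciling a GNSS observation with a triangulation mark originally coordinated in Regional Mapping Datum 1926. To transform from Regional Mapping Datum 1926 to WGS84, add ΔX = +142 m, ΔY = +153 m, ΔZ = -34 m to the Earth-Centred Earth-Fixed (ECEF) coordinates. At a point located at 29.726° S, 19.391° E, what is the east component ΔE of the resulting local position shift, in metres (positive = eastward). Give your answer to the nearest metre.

ΔE = 97 m

At φ = -29.726°, λ = 19.391°: sin φ = -0.495853, cos φ = 0.868407, sin λ = 0.332013, cos λ = 0.943275.
ΔE = −sin λ·ΔX + cos λ·ΔY = −(0.332013)·(142) + (0.943275)·(153) = 97.18 m.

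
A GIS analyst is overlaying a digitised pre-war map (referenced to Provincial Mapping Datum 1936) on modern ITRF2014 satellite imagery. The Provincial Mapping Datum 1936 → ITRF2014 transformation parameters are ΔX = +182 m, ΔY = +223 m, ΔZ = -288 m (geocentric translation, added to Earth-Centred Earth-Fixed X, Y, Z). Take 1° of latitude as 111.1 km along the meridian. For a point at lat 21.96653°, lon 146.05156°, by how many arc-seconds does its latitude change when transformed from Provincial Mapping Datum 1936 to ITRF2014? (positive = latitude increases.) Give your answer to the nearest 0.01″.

sin φ = 0.374065, cos φ = 0.927403, sin λ = 0.558447, cos λ = -0.829540.
North component: ΔN = −sin φ cos λ·ΔX − sin φ sin λ·ΔY + cos φ·ΔZ = −(0.374065)(-0.829540)(182) − (0.374065)(0.558447)(223) + (0.927403)(-288) = -257.20 m.
1° of latitude spans 111100 m, so Δφ = -257.20 / 111100 × 3600 = -8.334″.

Δφ = -8.33″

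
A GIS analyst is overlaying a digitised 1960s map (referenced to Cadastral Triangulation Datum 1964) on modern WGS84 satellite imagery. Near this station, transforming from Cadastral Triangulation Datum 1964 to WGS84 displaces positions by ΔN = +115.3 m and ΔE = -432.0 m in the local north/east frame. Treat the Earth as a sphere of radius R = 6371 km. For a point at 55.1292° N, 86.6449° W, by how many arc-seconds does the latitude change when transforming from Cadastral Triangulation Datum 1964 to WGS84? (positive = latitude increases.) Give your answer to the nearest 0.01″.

On a sphere of radius R, 1 rad of latitude = R, so Δφ = ΔN / R = 115.3 / 6371000 = 1.8098e-05 rad = 3.733″.

Δφ = 3.73″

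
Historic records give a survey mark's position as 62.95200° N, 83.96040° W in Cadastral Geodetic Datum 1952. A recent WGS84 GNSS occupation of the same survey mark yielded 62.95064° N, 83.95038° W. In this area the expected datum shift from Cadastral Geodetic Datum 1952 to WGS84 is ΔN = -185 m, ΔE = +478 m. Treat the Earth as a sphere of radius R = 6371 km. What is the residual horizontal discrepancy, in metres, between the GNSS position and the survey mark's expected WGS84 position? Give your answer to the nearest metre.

Observed coordinate differences: Δφ = -0.00136°, Δλ = +0.01002°.
Converting to metres (1° lat = 111195 m, cos φ = 0.454737): observed ΔN = -151.2 m, observed ΔE = 506.7 m.
Subtracting the expected shift leaves a residual of -151.2 − (-185) = 33.8 m north and 506.7 − (478) = 28.7 m east.
Residual distance = √(33.8² + 28.7²) = 44.3 m.

44 m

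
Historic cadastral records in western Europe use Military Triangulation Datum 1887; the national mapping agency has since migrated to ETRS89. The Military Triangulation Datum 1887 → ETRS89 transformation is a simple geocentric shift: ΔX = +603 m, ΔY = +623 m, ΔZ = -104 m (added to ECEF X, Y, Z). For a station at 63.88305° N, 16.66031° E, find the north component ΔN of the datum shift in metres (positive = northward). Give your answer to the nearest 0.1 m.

ΔN = -724.9 m

At φ = 63.88305°, λ = 16.66031°: sin φ = 0.897897, cos φ = 0.440205, sin λ = 0.286697, cos λ = 0.958021.
ΔN = −sin φ cos λ·ΔX − sin φ sin λ·ΔY + cos φ·ΔZ = −(0.897897)(0.958021)(603) − (0.897897)(0.286697)(623) + (0.440205)(-104) = -724.86 m.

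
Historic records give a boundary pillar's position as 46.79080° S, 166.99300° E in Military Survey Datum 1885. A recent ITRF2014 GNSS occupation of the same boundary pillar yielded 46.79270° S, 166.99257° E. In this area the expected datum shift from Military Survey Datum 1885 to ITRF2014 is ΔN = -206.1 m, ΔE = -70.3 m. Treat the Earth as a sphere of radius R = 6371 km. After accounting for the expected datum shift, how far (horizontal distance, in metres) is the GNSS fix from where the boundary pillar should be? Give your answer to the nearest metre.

38 m

Observed coordinate differences: Δφ = -0.00190°, Δλ = -0.00043°.
Converting to metres (1° lat = 111195 m, cos φ = 0.684664): observed ΔN = -211.3 m, observed ΔE = -32.7 m.
Subtracting the expected shift leaves a residual of -211.3 − (-206.1) = -5.2 m north and -32.7 − (-70.3) = 37.6 m east.
Residual distance = √((-5.2)² + 37.6²) = 37.9 m.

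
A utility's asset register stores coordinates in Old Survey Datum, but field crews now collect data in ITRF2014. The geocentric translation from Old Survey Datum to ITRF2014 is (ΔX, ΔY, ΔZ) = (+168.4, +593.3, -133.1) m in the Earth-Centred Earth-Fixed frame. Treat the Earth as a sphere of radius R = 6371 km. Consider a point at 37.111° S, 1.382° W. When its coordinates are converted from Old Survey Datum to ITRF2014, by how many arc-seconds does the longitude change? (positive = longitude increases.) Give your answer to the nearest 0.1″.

Δλ = 24.2″

sin φ = -0.603361, cos φ = 0.797468, sin λ = -0.024118, cos λ = 0.999709.
East component: ΔE = −sin λ·ΔX + cos λ·ΔY = −(-0.024118)(168.4) + (0.999709)(593.3) = 597.19 m.
1° of latitude spans πR/180 = 111195 m; at latitude φ, 1° of longitude spans that × cos φ = 88674.4 m, so Δλ = 597.19 / 88674.4 × 3600 = 24.245″.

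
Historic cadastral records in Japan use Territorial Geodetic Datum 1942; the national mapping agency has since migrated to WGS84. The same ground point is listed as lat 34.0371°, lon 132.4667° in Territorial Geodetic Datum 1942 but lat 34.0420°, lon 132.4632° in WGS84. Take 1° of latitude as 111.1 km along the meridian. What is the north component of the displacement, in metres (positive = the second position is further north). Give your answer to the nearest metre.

Δφ = 34.0420° − 34.0371° = +0.0049°; Δλ = 132.4632° − 132.4667° = -0.0035°.
ΔN = Δφ × 111100 = 544.4 m; ΔE = Δλ × 111100 × cos(34.0371°) = -0.0035 × 111100 × 0.828675 = -322.2 m.

ΔN = 544 m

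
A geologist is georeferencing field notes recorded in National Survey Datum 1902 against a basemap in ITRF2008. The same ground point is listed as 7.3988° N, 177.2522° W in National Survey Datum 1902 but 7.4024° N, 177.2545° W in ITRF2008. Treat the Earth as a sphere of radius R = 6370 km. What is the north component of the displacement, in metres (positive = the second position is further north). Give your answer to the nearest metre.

Δφ = 7.4024° − 7.3988° = +0.0036°; Δλ = -177.2545° − -177.2522° = -0.0023°.
1° along a meridian = πR/180 = 111177 m.
ΔN = Δφ × 111177 = 400.2 m; ΔE = Δλ × 111177 × cos(7.3988°) = -0.0023 × 111177 × 0.991674 = -253.6 m.

ΔN = 400 m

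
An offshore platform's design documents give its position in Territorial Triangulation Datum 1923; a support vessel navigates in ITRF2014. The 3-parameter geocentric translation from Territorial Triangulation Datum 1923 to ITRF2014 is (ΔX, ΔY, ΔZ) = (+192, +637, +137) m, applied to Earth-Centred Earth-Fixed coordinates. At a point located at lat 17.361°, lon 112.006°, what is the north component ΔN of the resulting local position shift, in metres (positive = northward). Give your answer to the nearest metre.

At φ = 17.361°, λ = 112.006°: sin φ = 0.298391, cos φ = 0.954444, sin λ = 0.927145, cos λ = -0.374704.
ΔN = −sin φ cos λ·ΔX − sin φ sin λ·ΔY + cos φ·ΔZ = −(0.298391)(-0.374704)(192) − (0.298391)(0.927145)(637) + (0.954444)(137) = -24.00 m.

ΔN = -24 m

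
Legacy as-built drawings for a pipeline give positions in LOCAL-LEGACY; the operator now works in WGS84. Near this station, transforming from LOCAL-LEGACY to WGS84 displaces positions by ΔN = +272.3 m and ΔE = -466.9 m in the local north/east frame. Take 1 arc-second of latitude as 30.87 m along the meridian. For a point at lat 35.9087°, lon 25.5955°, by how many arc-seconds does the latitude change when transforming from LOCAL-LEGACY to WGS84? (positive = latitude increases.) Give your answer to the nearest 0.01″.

Δφ = 8.82″

1″ of latitude = 30.87 m, so Δφ = 272.3 / 30.87 = 8.821″.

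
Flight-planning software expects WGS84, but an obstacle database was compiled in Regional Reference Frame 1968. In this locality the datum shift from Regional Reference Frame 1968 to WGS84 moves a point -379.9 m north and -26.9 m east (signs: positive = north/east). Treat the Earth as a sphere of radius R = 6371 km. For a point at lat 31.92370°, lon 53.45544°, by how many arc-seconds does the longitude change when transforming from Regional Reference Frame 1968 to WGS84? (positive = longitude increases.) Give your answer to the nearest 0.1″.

At latitude 31.92370°, cos φ = 0.848753.
One radian of longitude at latitude φ spans R cos φ, so Δλ = ΔE / (R cos φ) = -26.9 / (6371000 × 0.848753) = -4.9747e-06 rad = -1.026″.

Δλ = -1.0″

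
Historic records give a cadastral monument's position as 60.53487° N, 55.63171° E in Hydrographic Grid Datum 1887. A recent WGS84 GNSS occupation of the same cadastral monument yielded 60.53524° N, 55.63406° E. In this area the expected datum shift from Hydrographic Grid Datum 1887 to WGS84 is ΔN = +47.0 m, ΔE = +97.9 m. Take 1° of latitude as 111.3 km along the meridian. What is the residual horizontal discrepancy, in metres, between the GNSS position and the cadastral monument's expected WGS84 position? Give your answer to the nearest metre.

Observed coordinate differences: Δφ = +0.00037°, Δλ = +0.00235°.
Converting to metres (1° lat = 111300 m, cos φ = 0.491894): observed ΔN = 41.2 m, observed ΔE = 128.7 m.
Subtracting the expected shift leaves a residual of 41.2 − (47.0) = -5.8 m north and 128.7 − (97.9) = 30.8 m east.
Residual distance = √((-5.8)² + 30.8²) = 31.3 m.

31 m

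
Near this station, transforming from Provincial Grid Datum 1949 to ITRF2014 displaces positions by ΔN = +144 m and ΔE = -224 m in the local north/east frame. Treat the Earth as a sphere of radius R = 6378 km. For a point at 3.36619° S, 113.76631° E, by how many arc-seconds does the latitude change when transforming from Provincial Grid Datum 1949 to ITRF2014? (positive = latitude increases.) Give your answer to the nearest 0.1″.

On a sphere of radius R, 1 rad of latitude = R, so Δφ = ΔN / R = 144.0 / 6378000 = 2.2578e-05 rad = 4.657″.

Δφ = 4.7″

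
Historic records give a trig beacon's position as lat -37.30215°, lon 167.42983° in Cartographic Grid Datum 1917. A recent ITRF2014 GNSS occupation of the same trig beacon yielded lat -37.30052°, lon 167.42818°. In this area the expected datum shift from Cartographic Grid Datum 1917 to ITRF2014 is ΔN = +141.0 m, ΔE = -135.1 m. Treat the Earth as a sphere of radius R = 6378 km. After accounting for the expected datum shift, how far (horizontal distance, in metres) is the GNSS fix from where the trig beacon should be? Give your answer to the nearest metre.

42 m

Observed coordinate differences: Δφ = +0.00163°, Δλ = -0.00165°.
Converting to metres (1° lat = 111317 m, cos φ = 0.795451): observed ΔN = 181.4 m, observed ΔE = -146.1 m.
Subtracting the expected shift leaves a residual of 181.4 − (141.0) = 40.4 m north and -146.1 − (-135.1) = -11.0 m east.
Residual distance = √(40.4² + (-11.0)²) = 41.9 m.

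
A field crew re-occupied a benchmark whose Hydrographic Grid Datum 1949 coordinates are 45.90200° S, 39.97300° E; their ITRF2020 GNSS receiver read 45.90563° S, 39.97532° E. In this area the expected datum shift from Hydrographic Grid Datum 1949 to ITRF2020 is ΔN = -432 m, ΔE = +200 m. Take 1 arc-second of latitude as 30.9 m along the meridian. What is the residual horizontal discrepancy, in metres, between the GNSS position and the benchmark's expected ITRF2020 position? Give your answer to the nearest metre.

35 m

Observed coordinate differences: Δφ = -0.00363°, Δλ = +0.00232°.
Converting to metres (1° lat = 111240 m, cos φ = 0.695888): observed ΔN = -403.8 m, observed ΔE = 179.6 m.
Subtracting the expected shift leaves a residual of -403.8 − (-432) = 28.2 m north and 179.6 − (200) = -20.4 m east.
Residual distance = √(28.2² + (-20.4)²) = 34.8 m.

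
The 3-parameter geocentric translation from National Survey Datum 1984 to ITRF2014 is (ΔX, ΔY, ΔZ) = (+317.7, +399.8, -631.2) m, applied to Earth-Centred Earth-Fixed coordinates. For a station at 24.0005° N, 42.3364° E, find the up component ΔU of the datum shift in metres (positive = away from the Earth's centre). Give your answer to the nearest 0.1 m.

At φ = 24.0005°, λ = 42.3364°: sin φ = 0.406745, cos φ = 0.913542, sin λ = 0.673482, cos λ = 0.739203.
ΔU = cos φ cos λ·ΔX + cos φ sin λ·ΔY + sin φ·ΔZ = (0.913542)(0.739203)(317.7) + (0.913542)(0.673482)(399.8) + (0.406745)(-631.2) = 203.78 m.

ΔU = 203.8 m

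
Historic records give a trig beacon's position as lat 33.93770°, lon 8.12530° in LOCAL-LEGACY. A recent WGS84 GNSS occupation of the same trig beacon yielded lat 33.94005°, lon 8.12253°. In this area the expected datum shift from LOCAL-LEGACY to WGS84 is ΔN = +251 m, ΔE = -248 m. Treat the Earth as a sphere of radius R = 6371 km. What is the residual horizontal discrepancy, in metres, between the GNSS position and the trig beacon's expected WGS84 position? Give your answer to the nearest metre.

13 m

Observed coordinate differences: Δφ = +0.00235°, Δλ = -0.00277°.
Converting to metres (1° lat = 111195 m, cos φ = 0.829645): observed ΔN = 261.3 m, observed ΔE = -255.5 m.
Subtracting the expected shift leaves a residual of 261.3 − (251) = 10.3 m north and -255.5 − (-248) = -7.5 m east.
Residual distance = √(10.3² + (-7.5)²) = 12.8 m.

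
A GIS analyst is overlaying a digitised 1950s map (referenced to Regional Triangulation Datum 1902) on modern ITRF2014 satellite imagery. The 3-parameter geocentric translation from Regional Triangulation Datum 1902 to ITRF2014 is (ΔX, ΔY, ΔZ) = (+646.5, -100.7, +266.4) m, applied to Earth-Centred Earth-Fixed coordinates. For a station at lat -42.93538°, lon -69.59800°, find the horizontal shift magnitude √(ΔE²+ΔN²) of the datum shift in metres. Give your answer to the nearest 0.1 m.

704.5 m

The local east axis at (φ, λ) is (−sin λ, cos λ, 0), so ΔE = −sin(-69.59800°)·646.5 + cos(-69.59800°)·(-100.7) = 570.84 m.
The local north axis is (−sin φ cos λ, −sin φ sin λ, cos φ), giving ΔN = 153.518 + 64.291 + 195.037 = 412.85 m.
Horizontal magnitude = √(ΔE² + ΔN²) = √(570.84² + 412.85²) = 704.49 m.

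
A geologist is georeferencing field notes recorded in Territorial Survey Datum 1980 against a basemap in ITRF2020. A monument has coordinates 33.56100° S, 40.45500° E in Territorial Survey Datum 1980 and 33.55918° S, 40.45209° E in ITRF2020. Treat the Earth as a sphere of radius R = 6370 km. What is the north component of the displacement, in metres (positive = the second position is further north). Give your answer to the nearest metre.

ΔN = 202 m

Δφ = -33.55918° − -33.56100° = +0.00182°; Δλ = 40.45209° − 40.45500° = -0.00291°.
1° along a meridian = πR/180 = 111177 m.
ΔN = Δφ × 111177 = 202.3 m; ΔE = Δλ × 111177 × cos(-33.56100°) = -0.00291 × 111177 × 0.833298 = -269.6 m.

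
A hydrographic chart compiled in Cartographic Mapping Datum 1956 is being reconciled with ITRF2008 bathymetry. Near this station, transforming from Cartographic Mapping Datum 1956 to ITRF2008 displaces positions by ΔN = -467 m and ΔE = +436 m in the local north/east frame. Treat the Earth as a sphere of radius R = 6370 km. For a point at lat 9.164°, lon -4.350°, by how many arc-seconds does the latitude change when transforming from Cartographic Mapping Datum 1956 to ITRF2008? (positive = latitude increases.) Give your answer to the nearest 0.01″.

Δφ = -15.12″

On a sphere of radius R, 1 rad of latitude = R, so Δφ = ΔN / R = -467.0 / 6370000 = -7.3312e-05 rad = -15.122″.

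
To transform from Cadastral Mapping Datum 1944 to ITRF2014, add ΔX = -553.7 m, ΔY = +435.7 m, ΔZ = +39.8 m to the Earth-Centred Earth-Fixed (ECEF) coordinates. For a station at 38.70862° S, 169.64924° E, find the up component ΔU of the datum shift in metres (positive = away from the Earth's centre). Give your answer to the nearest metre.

ΔU = 461 m

At φ = -38.70862°, λ = 169.64924°: sin φ = -0.625360, cos φ = 0.780336, sin λ = 0.179674, cos λ = -0.983726.
ΔU = cos φ cos λ·ΔX + cos φ sin λ·ΔY + sin φ·ΔZ = (0.780336)(-0.983726)(-553.7) + (0.780336)(0.179674)(435.7) + (-0.625360)(39.8) = 461.24 m.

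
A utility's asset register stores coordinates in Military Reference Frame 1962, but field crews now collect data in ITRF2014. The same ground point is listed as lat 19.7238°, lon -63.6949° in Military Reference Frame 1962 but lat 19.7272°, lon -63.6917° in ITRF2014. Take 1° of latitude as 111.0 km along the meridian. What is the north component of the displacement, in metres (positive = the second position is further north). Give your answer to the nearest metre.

Δφ = 19.7272° − 19.7238° = +0.0034°; Δλ = -63.6917° − -63.6949° = +0.0032°.
ΔN = Δφ × 111000 = 377.4 m; ΔE = Δλ × 111000 × cos(19.7238°) = +0.0032 × 111000 × 0.941330 = 334.4 m.

ΔN = 377 m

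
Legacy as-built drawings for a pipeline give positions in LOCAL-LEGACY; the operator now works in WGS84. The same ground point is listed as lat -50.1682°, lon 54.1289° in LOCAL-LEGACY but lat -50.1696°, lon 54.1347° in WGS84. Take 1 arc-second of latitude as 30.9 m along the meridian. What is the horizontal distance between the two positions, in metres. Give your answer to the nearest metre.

Δφ = -50.1696° − -50.1682° = -0.0014°; Δλ = 54.1347° − 54.1289° = +0.0058°.
1° of latitude = 3600 × 30.90 = 111240 m.
ΔN = Δφ × 111240 = -155.7 m; ΔE = Δλ × 111240 × cos(-50.1682°) = +0.0058 × 111240 × 0.640536 = 413.3 m.
Distance = √(ΔE² + ΔN²) = √(413.3² + (-155.7)²) = 441.6 m.

442 m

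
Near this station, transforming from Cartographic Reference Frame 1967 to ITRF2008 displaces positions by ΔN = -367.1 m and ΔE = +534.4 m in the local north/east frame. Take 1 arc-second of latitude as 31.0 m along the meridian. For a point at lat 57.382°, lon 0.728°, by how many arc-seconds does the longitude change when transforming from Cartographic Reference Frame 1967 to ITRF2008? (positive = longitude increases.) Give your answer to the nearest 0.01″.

At latitude 57.382°, cos φ = 0.539035.
1″ of longitude at this latitude = 31.00 × cos φ = 16.7101 m, so Δλ = 534.4 / 16.7101 = 31.981″.

Δλ = 31.98″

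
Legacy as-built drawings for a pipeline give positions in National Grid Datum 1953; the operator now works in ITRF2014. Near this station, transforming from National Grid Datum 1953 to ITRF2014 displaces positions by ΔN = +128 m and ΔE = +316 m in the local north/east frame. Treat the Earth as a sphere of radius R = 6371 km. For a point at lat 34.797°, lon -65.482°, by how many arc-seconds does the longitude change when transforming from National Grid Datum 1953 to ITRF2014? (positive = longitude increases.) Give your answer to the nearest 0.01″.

At latitude 34.797°, cos φ = 0.821179.
One radian of longitude at latitude φ spans R cos φ, so Δλ = ΔE / (R cos φ) = 316.0 / (6371000 × 0.821179) = 6.0401e-05 rad = 12.459″.

Δλ = 12.46″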